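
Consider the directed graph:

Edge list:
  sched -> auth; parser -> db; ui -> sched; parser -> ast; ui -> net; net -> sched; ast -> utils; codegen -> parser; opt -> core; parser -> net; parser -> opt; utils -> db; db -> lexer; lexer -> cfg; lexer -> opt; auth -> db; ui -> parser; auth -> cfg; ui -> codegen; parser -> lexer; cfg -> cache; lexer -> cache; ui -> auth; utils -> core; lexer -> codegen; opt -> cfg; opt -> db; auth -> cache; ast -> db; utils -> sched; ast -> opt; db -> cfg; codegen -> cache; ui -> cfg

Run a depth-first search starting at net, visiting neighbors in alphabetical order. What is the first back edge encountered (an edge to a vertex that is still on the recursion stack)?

DFS from net (visiting neighbors in alphabetical order); mark gray on enter, black on exit:
net gray
  sched gray
    auth gray
      cache gray
      cache black
      cfg gray
        cfg→cache: cache black — skip
      cfg black
      db gray
        db→cfg: cfg black — skip
        lexer gray
          lexer→cache: cache black — skip
          lexer→cfg: cfg black — skip
          codegen gray
            codegen→cache: cache black — skip
            parser gray
              ast gray
                ast→db: db is gray → back edge
First back edge: ast → db.

ast->db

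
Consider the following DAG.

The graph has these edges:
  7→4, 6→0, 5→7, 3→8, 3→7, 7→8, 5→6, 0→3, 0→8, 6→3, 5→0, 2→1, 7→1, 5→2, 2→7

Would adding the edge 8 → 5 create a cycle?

Adding 8→5 creates a cycle iff 5 can already reach 8.
Path from 5: 5 → 0 → 8.
So 5 → … → 8 → 5 is a cycle.

Yes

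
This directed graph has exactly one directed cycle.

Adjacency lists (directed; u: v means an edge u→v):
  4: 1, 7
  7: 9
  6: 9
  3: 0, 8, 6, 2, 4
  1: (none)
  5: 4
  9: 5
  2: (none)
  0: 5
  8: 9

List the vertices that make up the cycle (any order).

4, 5, 7, 9

DFS with gray/black marking from 4:
4 gray
  1 gray
  1 black
  7 gray
    9 gray
      5 gray
        5→4: 4 is gray → back edge
Back edge closes the cycle 4 → 7 → 9 → 5 → 4; its vertices are {4, 5, 7, 9}.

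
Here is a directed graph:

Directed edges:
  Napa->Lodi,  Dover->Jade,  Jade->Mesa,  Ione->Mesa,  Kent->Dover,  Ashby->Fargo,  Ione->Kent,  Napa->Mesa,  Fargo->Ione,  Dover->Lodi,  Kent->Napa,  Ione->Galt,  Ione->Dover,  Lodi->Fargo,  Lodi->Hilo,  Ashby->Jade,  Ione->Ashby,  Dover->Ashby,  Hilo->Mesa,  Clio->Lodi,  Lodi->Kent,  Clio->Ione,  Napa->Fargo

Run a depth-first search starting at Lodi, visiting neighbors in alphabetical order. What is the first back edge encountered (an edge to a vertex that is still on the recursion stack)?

Ashby→Fargo

DFS from Lodi (visiting neighbors in alphabetical order); mark gray on enter, black on exit:
Lodi gray
  Fargo gray
    Ione gray
      Ashby gray
        Ashby→Fargo: Fargo is gray → back edge
First back edge: Ashby → Fargo.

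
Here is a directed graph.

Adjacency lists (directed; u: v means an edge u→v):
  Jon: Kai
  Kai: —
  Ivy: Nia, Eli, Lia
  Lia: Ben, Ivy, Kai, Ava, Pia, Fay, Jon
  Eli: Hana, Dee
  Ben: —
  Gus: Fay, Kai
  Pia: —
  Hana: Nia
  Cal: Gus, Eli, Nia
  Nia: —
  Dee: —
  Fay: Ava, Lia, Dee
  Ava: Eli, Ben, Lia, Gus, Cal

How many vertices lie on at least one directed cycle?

6

A vertex is on a directed cycle iff it belongs to a strongly connected component of size ≥ 2 (or has a self-loop).
The vertices on cycles are {Ava, Cal, Fay, Gus, Ivy, Lia} — 6 in total.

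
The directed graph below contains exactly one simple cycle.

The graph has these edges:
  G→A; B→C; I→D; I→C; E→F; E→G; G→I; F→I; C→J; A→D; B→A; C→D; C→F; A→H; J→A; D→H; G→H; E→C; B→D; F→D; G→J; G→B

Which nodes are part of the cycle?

C, F, I

DFS with gray/black marking from C:
C gray
  J gray
    A gray
      D gray
        H gray
        H black
      D black
      A→H: H black — skip
    A black
  J black
  C→D: D black — skip
  F gray
    F→D: D black — skip
    I gray
      I→C: C is gray → back edge
Back edge closes the cycle C → F → I → C; its vertices are {C, F, I}.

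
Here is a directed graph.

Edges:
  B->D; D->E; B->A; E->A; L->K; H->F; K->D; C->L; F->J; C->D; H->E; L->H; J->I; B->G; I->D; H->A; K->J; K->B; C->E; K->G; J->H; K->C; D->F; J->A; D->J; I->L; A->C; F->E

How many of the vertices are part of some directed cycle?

11

A vertex is on a directed cycle iff it belongs to a strongly connected component of size ≥ 2 (or has a self-loop).
The vertices on cycles are {A, B, C, D, E, F, H, I, J, K, L} — 11 in total.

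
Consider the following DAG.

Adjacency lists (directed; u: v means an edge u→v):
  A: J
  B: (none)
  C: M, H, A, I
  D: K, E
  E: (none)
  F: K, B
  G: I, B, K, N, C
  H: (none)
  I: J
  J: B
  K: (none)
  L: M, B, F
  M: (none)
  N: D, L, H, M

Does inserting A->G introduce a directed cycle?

Yes

Adding A→G creates a cycle iff G can already reach A.
Path from G: G → C → A.
So G → … → A → G is a cycle.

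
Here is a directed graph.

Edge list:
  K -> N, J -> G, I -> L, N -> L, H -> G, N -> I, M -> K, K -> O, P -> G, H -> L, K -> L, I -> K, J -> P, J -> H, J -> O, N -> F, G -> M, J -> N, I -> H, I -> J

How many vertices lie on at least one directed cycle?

8

A vertex is on a directed cycle iff it belongs to a strongly connected component of size ≥ 2 (or has a self-loop).
The vertices on cycles are {G, H, I, J, K, M, N, P} — 8 in total.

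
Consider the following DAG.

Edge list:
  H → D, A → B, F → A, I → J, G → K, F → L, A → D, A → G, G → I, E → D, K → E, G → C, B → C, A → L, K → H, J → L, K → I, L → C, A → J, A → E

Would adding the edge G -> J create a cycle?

No

Adding G→J creates a cycle iff J can already reach G.
Explore from J: no path reaches G. The graph stays acyclic.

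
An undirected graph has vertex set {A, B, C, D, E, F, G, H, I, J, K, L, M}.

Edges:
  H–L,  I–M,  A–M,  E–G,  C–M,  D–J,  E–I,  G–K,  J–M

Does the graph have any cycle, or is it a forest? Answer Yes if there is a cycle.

No

DFS, tracking each vertex's parent; an edge to a visited non-parent vertex closes a cycle.
Start from B:
visit B (parent –)
visit A (parent –)
  visit M (parent A)
    visit J (parent M)
      J–M: parent, skip
      visit D (parent J)
        D–J: parent, skip
    visit I (parent M)
      I–M: parent, skip
      visit E (parent I)
        visit G (parent E)
          G–E: parent, skip
          visit K (parent G)
            K–G: parent, skip
        E–I: parent, skip
    M–A: parent, skip
    visit C (parent M)
      C–M: parent, skip
visit F (parent –)
visit H (parent –)
  visit L (parent H)
    L–H: parent, skip
No non-parent visited neighbor found — the graph is a forest.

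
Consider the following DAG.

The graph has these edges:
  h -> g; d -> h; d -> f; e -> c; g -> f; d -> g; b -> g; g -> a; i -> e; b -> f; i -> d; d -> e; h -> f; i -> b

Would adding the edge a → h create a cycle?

Yes

Adding a→h creates a cycle iff h can already reach a.
Path from h: h → g → a.
So h → … → a → h is a cycle.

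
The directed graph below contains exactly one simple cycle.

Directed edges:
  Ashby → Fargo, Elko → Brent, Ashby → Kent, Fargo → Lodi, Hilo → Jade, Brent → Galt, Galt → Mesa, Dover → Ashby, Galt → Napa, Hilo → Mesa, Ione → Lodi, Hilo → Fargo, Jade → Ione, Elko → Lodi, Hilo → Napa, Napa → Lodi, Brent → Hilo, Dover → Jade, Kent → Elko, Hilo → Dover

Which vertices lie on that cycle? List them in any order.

DFS with gray/black marking from Kent:
Kent gray
  Elko gray
    Brent gray
      Galt gray
        Mesa gray
        Mesa black
        Napa gray
          Lodi gray
          Lodi black
        Napa black
      Galt black
      Hilo gray
        Dover gray
          Jade gray
            Ione gray
              Ione→Lodi: Lodi black — skip
            Ione black
          Jade black
          Ashby gray
            Ashby→Kent: Kent is gray → back edge
Back edge closes the cycle Kent → Elko → Brent → Hilo → Dover → Ashby → Kent; its vertices are {Elko, Hilo, Kent, Ashby, Brent, Dover}.

Elko, Hilo, Kent, Ashby, Brent, Dover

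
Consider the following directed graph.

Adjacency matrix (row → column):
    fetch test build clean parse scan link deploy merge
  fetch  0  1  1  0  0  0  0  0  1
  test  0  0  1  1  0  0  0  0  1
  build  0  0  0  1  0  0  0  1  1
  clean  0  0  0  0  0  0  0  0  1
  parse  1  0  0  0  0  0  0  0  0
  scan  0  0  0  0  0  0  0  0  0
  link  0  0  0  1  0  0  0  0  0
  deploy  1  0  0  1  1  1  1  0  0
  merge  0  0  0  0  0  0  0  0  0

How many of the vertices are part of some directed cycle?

5

A vertex is on a directed cycle iff it belongs to a strongly connected component of size ≥ 2 (or has a self-loop).
The vertices on cycles are {test, build, fetch, parse, deploy} — 5 in total.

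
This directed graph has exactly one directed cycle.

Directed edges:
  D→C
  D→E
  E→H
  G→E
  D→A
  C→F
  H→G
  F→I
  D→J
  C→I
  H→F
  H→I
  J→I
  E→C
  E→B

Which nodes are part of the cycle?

DFS with gray/black marking from E:
E gray
  H gray
    G gray
      G→E: E is gray → back edge
Back edge closes the cycle E → H → G → E; its vertices are {E, G, H}.

E, G, H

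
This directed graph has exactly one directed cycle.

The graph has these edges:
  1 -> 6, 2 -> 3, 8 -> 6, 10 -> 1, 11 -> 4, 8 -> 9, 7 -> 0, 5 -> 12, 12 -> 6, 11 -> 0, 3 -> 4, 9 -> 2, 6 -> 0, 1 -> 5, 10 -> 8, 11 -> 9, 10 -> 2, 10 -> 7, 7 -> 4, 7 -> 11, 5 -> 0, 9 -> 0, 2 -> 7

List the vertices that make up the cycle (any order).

2, 7, 9, 11

DFS with gray/black marking from 2:
2 gray
  7 gray
    11 gray
      0 gray
      0 black
      9 gray
        9→0: 0 black — skip
        9→2: 2 is gray → back edge
Back edge closes the cycle 2 → 7 → 11 → 9 → 2; its vertices are {2, 7, 9, 11}.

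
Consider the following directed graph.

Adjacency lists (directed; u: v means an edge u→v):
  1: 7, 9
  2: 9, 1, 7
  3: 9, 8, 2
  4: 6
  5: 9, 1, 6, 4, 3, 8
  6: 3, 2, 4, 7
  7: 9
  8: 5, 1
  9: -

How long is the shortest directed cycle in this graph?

For each vertex v, BFS finds the shortest path from v back to v.
The shortest such closed walk is 8 → 5 → 8, length 2.

2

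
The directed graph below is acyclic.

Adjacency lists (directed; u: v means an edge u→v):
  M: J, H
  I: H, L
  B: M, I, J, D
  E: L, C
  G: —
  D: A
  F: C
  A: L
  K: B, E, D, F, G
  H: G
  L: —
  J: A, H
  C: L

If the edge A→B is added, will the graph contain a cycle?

Adding A→B creates a cycle iff B can already reach A.
Path from B: B → D → A.
So B → … → A → B is a cycle.

Yes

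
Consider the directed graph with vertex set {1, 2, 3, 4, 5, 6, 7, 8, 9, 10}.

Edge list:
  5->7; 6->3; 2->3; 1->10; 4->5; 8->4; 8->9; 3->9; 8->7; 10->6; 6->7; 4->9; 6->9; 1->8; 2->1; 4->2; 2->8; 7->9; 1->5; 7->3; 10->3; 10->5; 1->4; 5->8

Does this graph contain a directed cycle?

Yes

DFS with white/gray/black marking, starting from 5:
5 gray
  8 gray
    9 gray
    9 black
    7 gray
      7→9: 9 black — skip
      3 gray
        3→9: 9 black — skip
      3 black
    7 black
    4 gray
      4→9: 9 black — skip
      2 gray
        2→8: 8 is gray → back edge
Back edge found, so a cycle exists: 8 → 4 → 2 → 8.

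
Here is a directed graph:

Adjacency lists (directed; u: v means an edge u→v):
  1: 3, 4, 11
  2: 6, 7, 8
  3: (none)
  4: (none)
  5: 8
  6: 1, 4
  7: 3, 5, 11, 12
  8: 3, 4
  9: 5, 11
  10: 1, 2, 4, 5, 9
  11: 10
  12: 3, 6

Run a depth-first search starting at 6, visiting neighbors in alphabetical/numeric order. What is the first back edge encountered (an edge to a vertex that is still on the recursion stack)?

DFS from 6 (visiting neighbors in alphabetical/numeric order); mark gray on enter, black on exit:
6 gray
  1 gray
    3 gray
    3 black
    4 gray
    4 black
    11 gray
      10 gray
        10→1: 1 is gray → back edge
First back edge: 10 → 1.

10→1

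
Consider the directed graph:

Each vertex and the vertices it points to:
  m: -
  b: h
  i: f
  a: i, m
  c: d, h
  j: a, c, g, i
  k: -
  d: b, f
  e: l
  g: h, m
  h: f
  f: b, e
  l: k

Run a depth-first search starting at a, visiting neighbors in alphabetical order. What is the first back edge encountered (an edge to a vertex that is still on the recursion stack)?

h->f

DFS from a (visiting neighbors in alphabetical order); mark gray on enter, black on exit:
a gray
  i gray
    f gray
      b gray
        h gray
          h→f: f is gray → back edge
First back edge: h → f.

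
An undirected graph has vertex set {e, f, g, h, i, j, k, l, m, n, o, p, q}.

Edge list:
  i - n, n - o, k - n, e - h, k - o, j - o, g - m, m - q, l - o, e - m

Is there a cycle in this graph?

DFS, tracking each vertex's parent; an edge to a visited non-parent vertex closes a cycle.
Start from g:
visit g (parent –)
  visit m (parent g)
    visit q (parent m)
      q–m: parent, skip
    m–g: parent, skip
    visit e (parent m)
      e–m: parent, skip
      visit h (parent e)
        h–e: parent, skip
visit f (parent –)
visit i (parent –)
  visit n (parent i)
    n–i: parent, skip
    visit k (parent n)
      visit o (parent k)
        visit l (parent o)
          l–o: parent, skip
        visit j (parent o)
          j–o: parent, skip
        o–k: parent, skip
        o–n: n visited and ≠ parent → cycle
Cycle: n – k – o – n.

Yes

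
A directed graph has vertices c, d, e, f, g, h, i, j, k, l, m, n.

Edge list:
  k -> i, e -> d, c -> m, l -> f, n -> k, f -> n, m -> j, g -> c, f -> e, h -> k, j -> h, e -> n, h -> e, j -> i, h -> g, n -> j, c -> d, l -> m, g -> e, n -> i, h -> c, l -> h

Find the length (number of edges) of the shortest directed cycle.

4

For each vertex v, BFS finds the shortest path from v back to v.
The shortest such closed walk is m → j → h → c → m, length 4.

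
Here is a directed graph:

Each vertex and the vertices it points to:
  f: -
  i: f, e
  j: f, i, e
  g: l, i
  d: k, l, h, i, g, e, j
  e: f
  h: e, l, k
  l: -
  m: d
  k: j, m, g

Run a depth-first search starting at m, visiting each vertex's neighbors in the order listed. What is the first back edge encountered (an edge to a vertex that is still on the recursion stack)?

DFS from m (visiting each vertex's neighbors in the order listed); mark gray on enter, black on exit:
m gray
  d gray
    k gray
      j gray
        f gray
        f black
        i gray
          i→f: f black — skip
          e gray
            e→f: f black — skip
          e black
        i black
        j→e: e black — skip
      j black
      k→m: m is gray → back edge
First back edge: k → m.

k→m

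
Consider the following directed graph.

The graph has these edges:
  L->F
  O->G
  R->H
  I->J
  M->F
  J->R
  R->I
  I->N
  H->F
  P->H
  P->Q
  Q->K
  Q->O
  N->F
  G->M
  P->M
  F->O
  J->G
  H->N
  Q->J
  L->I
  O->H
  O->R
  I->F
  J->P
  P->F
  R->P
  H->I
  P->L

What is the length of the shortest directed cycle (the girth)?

For each vertex v, BFS finds the shortest path from v back to v.
The shortest such closed walk is Q → J → P → Q, length 3.

3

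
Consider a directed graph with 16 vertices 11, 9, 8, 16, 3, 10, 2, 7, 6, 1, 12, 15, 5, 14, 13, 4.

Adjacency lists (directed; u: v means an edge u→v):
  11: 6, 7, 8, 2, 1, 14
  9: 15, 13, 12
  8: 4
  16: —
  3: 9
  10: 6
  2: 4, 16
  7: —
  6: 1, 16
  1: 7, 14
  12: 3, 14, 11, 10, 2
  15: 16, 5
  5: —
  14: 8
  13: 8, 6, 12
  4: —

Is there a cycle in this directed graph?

Yes

DFS with white/gray/black marking, starting from 3:
3 gray
  9 gray
    15 gray
      16 gray
      16 black
      5 gray
      5 black
    15 black
    13 gray
      8 gray
        4 gray
        4 black
      8 black
      6 gray
        1 gray
          7 gray
          7 black
          14 gray
            14→8: 8 black — skip
          14 black
        1 black
        6→16: 16 black — skip
      6 black
      12 gray
        12→3: 3 is gray → back edge
Back edge found, so a cycle exists: 3 → 9 → 13 → 12 → 3.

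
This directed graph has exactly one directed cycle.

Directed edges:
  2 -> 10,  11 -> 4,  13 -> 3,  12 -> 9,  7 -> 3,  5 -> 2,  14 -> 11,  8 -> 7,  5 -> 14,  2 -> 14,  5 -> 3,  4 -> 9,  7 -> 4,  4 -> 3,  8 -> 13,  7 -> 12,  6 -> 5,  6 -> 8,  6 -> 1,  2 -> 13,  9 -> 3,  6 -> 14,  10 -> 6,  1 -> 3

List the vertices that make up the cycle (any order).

2, 5, 6, 10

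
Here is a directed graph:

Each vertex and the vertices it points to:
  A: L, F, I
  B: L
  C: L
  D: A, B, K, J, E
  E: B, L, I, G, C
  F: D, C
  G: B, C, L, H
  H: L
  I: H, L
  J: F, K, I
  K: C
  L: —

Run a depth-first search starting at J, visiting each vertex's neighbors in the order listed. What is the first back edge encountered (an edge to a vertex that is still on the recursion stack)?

A→F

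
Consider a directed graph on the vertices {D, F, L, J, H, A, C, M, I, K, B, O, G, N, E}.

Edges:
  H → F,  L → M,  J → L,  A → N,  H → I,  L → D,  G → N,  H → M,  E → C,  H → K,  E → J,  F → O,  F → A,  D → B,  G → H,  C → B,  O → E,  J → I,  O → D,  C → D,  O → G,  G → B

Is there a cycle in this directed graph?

Yes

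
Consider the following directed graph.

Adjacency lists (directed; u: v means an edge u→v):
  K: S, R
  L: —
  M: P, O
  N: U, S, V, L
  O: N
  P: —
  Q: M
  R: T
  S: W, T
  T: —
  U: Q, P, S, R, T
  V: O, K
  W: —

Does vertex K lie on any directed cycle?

No

K lies on a cycle iff there is a path from K back to itself.
Exploring from K, it never reaches itself; equivalently, its strongly connected component is a singleton.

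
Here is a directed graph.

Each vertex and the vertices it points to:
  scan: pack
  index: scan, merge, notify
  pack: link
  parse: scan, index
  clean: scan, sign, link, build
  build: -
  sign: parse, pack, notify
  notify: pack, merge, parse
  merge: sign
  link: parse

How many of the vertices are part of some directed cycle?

A vertex is on a directed cycle iff it belongs to a strongly connected component of size ≥ 2 (or has a self-loop).
The vertices on cycles are {link, pack, scan, sign, index, merge, parse, notify} — 8 in total.

8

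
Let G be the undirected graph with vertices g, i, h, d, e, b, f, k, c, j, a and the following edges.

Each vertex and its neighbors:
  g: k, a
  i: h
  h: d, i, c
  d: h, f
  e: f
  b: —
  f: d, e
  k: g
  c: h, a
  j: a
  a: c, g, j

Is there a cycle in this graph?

No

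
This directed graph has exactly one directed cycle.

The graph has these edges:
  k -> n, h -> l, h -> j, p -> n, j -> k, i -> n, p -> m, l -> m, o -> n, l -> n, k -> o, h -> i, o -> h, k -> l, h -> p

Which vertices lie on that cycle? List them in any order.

h, j, k, o

DFS with gray/black marking from h:
h gray
  l gray
    m gray
    m black
    n gray
    n black
  l black
  i gray
    i→n: n black — skip
  i black
  j gray
    k gray
      o gray
        o→n: n black — skip
        o→h: h is gray → back edge
Back edge closes the cycle h → j → k → o → h; its vertices are {h, j, k, o}.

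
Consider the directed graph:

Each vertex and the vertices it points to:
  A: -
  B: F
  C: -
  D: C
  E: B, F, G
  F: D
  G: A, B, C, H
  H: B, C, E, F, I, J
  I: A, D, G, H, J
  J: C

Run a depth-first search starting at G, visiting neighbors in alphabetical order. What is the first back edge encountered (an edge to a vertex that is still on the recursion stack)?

E→G

DFS from G (visiting neighbors in alphabetical order); mark gray on enter, black on exit:
G gray
  A gray
  A black
  B gray
    F gray
      D gray
        C gray
        C black
      D black
    F black
  B black
  G→C: C black — skip
  H gray
    H→B: B black — skip
    H→C: C black — skip
    E gray
      E→B: B black — skip
      E→F: F black — skip
      E→G: G is gray → back edge
First back edge: E → G.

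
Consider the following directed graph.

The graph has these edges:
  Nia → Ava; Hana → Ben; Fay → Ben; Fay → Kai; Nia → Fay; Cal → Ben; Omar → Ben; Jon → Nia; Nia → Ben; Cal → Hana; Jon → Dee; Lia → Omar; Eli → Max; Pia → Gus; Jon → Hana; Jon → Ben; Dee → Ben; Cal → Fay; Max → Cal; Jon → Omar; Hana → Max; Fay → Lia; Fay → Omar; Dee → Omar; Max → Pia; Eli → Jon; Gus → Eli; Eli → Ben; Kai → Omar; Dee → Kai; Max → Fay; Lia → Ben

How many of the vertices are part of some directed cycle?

7

A vertex is on a directed cycle iff it belongs to a strongly connected component of size ≥ 2 (or has a self-loop).
The vertices on cycles are {Cal, Eli, Gus, Jon, Max, Pia, Hana} — 7 in total.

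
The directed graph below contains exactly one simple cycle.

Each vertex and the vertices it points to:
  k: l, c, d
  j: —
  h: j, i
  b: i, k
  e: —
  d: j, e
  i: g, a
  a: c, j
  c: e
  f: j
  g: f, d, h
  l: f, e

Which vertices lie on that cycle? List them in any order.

g, h, i

DFS with gray/black marking from i:
i gray
  g gray
    f gray
      j gray
      j black
    f black
    d gray
      d→j: j black — skip
      e gray
      e black
    d black
    h gray
      h→j: j black — skip
      h→i: i is gray → back edge
Back edge closes the cycle i → g → h → i; its vertices are {g, h, i}.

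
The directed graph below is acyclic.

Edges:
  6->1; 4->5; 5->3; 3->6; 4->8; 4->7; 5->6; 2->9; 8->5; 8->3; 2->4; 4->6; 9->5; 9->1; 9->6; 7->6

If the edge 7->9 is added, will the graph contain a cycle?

Adding 7→9 creates a cycle iff 9 can already reach 7.
Explore from 9: no path reaches 7. The graph stays acyclic.

No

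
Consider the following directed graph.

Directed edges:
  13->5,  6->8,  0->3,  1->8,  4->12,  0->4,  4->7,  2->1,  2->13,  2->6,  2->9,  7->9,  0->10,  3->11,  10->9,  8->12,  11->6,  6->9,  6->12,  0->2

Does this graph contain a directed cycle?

DFS with white/gray/black marking, starting from 4:
4 gray
  7 gray
    9 gray
    9 black
  7 black
  12 gray
  12 black
4 black
13 gray
  5 gray
  5 black
13 black
10 gray
  10→9: 9 black — skip
10 black
6 gray
  6→9: 9 black — skip
  6→12: 12 black — skip
  8 gray
    8→12: 12 black — skip
  8 black
6 black
3 gray
  11 gray
    11→6: 6 black — skip
  11 black
3 black
1 gray
  1→8: 8 black — skip
1 black
2 gray
  2→13: 13 black — skip
  2→6: 6 black — skip
  2→9: 9 black — skip
  2→1: 1 black — skip
2 black
0 gray
  0→3: 3 black — skip
  0→2: 2 black — skip
  0→4: 4 black — skip
  0→10: 10 black — skip
0 black
Every edge goes to a white or black vertex — no back edge, so the graph is acyclic.

No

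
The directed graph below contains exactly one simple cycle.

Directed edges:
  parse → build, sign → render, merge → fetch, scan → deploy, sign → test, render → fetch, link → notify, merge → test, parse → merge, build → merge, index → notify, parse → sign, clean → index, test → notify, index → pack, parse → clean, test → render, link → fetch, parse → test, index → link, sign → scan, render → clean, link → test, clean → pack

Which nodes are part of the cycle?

DFS with gray/black marking from render:
render gray
  fetch gray
  fetch black
  clean gray
    index gray
      notify gray
      notify black
      link gray
        link→notify: notify black — skip
        test gray
          test→render: render is gray → back edge
Back edge closes the cycle render → clean → index → link → test → render; its vertices are {link, test, clean, index, render}.

link, test, clean, index, render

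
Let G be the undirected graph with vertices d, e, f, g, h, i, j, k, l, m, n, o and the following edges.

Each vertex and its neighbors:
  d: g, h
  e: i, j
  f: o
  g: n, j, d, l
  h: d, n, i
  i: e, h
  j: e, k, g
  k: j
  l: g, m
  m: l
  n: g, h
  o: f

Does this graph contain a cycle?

DFS, tracking each vertex's parent; an edge to a visited non-parent vertex closes a cycle.
Start from j:
visit j (parent –)
  visit e (parent j)
    visit i (parent e)
      i–e: parent, skip
      visit h (parent i)
        visit d (parent h)
          visit g (parent d)
            visit n (parent g)
              n–g: parent, skip
              n–h: h visited and ≠ parent → cycle
Cycle: h – d – g – n – h.

Yes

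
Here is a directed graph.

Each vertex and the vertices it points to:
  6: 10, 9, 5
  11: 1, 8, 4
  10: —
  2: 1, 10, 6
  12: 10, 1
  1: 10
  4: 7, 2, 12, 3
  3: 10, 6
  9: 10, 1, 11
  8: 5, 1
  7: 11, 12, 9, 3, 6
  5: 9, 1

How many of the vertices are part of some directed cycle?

9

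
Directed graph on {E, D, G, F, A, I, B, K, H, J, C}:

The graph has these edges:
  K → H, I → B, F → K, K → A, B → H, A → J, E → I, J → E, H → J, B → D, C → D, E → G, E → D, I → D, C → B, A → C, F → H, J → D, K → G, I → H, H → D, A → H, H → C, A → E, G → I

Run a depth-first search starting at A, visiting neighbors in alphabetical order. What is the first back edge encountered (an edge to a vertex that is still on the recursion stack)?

DFS from A (visiting neighbors in alphabetical order); mark gray on enter, black on exit:
A gray
  C gray
    B gray
      D gray
      D black
      H gray
        H→C: C is gray → back edge
First back edge: H → C.

H->C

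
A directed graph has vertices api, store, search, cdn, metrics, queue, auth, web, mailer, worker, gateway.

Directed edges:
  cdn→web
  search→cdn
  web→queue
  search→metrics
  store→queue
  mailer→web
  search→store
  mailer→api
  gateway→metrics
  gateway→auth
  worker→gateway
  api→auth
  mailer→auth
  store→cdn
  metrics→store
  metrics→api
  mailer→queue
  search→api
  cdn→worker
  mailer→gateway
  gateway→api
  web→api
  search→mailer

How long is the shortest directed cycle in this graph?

5

For each vertex v, BFS finds the shortest path from v back to v.
The shortest such closed walk is store → cdn → worker → gateway → metrics → store, length 5.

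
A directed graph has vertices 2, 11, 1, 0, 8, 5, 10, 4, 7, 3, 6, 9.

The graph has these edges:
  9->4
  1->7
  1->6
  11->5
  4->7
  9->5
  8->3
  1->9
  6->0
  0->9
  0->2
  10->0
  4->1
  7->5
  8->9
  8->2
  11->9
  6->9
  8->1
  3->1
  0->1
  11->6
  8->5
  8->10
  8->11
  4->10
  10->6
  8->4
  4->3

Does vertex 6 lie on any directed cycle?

6 is on a cycle iff 6 can reach itself via ≥1 edge.
6 → 0 → 1 → 6 — yes.

Yes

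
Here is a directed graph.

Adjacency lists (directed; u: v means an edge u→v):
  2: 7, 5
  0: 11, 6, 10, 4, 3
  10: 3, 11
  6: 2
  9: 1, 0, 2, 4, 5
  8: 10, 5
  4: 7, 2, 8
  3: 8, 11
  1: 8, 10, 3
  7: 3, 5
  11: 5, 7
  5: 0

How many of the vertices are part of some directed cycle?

10

A vertex is on a directed cycle iff it belongs to a strongly connected component of size ≥ 2 (or has a self-loop).
The vertices on cycles are {0, 2, 3, 4, 5, 6, 7, 8, 10, 11} — 10 in total.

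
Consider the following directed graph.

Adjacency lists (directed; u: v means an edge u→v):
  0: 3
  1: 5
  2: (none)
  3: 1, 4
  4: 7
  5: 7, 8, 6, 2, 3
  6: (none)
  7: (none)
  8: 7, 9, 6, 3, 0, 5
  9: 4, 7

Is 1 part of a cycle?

1 is on a cycle iff 1 can reach itself via ≥1 edge.
1 → 5 → 3 → 1 — yes.

Yes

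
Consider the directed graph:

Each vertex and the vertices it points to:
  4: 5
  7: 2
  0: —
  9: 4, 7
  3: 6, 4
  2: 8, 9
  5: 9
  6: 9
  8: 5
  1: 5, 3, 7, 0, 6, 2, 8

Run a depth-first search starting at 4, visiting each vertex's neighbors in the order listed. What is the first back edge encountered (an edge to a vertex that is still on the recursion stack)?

9->4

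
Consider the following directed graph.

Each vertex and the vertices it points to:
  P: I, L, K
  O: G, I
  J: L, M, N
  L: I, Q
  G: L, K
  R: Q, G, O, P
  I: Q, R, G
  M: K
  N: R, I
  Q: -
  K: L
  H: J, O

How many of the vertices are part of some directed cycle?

A vertex is on a directed cycle iff it belongs to a strongly connected component of size ≥ 2 (or has a self-loop).
The vertices on cycles are {G, I, K, L, O, P, R} — 7 in total.

7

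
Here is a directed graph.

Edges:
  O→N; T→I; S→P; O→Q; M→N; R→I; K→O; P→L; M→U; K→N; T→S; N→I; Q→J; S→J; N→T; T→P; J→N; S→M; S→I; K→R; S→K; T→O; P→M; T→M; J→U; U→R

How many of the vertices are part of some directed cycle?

9

A vertex is on a directed cycle iff it belongs to a strongly connected component of size ≥ 2 (or has a self-loop).
The vertices on cycles are {J, K, M, N, O, P, Q, S, T} — 9 in total.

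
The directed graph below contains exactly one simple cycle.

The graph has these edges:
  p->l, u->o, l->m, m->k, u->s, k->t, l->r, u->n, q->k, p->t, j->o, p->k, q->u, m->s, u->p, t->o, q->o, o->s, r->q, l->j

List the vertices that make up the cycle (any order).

DFS with gray/black marking from l:
l gray
  r gray
    q gray
      k gray
        t gray
          o gray
            s gray
            s black
          o black
        t black
      k black
      u gray
        n gray
        n black
        u→o: o black — skip
        p gray
          p→k: k black — skip
          p→t: t black — skip
          p→l: l is gray → back edge
Back edge closes the cycle l → r → q → u → p → l; its vertices are {l, p, q, r, u}.

l, p, q, r, u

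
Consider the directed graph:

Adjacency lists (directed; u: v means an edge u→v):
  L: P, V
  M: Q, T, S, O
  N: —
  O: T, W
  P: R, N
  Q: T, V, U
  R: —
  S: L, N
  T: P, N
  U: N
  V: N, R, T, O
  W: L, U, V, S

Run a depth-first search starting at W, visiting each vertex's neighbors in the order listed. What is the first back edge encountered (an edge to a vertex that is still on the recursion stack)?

DFS from W (visiting each vertex's neighbors in the order listed); mark gray on enter, black on exit:
W gray
  L gray
    P gray
      R gray
      R black
      N gray
      N black
    P black
    V gray
      V→N: N black — skip
      V→R: R black — skip
      T gray
        T→P: P black — skip
        T→N: N black — skip
      T black
      O gray
        O→T: T black — skip
        O→W: W is gray → back edge
First back edge: O → W.

O->W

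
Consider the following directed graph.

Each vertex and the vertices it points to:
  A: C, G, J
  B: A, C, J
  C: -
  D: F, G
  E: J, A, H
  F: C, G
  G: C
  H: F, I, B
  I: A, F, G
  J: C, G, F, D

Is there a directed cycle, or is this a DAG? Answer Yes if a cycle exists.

DFS with white/gray/black marking, starting from D:
D gray
  F gray
    C gray
    C black
    G gray
      G→C: C black — skip
    G black
  F black
  D→G: G black — skip
D black
A gray
  A→C: C black — skip
  A→G: G black — skip
  J gray
    J→C: C black — skip
    J→G: G black — skip
    J→F: F black — skip
    J→D: D black — skip
  J black
A black
B gray
  B→A: A black — skip
  B→C: C black — skip
  B→J: J black — skip
B black
E gray
  E→J: J black — skip
  E→A: A black — skip
  H gray
    H→F: F black — skip
    I gray
      I→A: A black — skip
      I→F: F black — skip
      I→G: G black — skip
    I black
    H→B: B black — skip
  H black
E black
Every edge goes to a white or black vertex — no back edge, so the graph is acyclic.

No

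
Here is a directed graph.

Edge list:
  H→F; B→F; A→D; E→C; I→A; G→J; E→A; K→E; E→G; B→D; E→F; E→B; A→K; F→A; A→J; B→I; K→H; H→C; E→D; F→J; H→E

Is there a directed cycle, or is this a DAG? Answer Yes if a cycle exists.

Yes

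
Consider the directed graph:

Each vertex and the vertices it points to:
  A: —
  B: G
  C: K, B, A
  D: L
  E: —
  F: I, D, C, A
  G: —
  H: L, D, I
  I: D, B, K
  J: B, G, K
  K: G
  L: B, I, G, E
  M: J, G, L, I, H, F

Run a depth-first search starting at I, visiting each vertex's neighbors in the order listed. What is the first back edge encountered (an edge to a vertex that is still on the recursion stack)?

DFS from I (visiting each vertex's neighbors in the order listed); mark gray on enter, black on exit:
I gray
  D gray
    L gray
      B gray
        G gray
        G black
      B black
      L→I: I is gray → back edge
First back edge: L → I.

L→I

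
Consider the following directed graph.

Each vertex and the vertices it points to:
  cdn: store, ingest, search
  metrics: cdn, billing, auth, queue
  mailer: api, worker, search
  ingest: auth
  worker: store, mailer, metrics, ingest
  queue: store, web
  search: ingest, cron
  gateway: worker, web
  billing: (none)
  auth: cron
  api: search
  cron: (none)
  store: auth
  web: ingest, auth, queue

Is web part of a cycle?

web is on a cycle iff web can reach itself via ≥1 edge.
web → queue → web — yes.

Yes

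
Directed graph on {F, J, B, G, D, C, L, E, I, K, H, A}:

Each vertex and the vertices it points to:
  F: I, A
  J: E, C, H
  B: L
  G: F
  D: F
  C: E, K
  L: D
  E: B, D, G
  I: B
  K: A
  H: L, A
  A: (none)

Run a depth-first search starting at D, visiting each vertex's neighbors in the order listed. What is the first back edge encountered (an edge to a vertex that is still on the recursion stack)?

L->D

DFS from D (visiting each vertex's neighbors in the order listed); mark gray on enter, black on exit:
D gray
  F gray
    I gray
      B gray
        L gray
          L→D: D is gray → back edge
First back edge: L → D.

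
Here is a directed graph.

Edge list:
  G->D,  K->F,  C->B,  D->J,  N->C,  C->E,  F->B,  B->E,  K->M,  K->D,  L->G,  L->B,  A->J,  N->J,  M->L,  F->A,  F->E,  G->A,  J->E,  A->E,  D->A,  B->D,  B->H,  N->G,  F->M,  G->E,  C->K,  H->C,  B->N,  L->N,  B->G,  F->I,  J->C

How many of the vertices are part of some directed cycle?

A vertex is on a directed cycle iff it belongs to a strongly connected component of size ≥ 2 (or has a self-loop).
The vertices on cycles are {A, B, C, D, F, G, H, J, K, L, M, N} — 12 in total.

12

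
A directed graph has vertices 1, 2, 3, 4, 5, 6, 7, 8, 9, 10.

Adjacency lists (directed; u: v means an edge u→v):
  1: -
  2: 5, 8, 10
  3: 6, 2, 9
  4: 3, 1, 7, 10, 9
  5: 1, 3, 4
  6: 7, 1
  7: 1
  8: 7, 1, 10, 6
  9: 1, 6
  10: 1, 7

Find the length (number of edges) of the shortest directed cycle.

For each vertex v, BFS finds the shortest path from v back to v.
The shortest such closed walk is 3 → 2 → 5 → 3, length 3.

3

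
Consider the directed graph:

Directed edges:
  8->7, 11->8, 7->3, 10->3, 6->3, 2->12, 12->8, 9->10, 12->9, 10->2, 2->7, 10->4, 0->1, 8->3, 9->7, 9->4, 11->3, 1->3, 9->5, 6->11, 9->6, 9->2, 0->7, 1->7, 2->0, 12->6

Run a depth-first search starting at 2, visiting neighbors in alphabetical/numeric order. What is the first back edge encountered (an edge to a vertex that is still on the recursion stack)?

DFS from 2 (visiting neighbors in alphabetical/numeric order); mark gray on enter, black on exit:
2 gray
  0 gray
    1 gray
      3 gray
      3 black
      7 gray
        7→3: 3 black — skip
      7 black
    1 black
    0→7: 7 black — skip
  0 black
  2→7: 7 black — skip
  12 gray
    6 gray
      6→3: 3 black — skip
      11 gray
        11→3: 3 black — skip
        8 gray
          8→3: 3 black — skip
          8→7: 7 black — skip
        8 black
      11 black
    6 black
    12→8: 8 black — skip
    9 gray
      9→2: 2 is gray → back edge
First back edge: 9 → 2.

9→2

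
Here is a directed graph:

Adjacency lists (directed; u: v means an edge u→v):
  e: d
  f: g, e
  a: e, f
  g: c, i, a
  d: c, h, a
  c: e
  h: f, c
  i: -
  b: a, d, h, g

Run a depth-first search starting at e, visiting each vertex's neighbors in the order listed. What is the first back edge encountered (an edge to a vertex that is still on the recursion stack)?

DFS from e (visiting each vertex's neighbors in the order listed); mark gray on enter, black on exit:
e gray
  d gray
    c gray
      c→e: e is gray → back edge
First back edge: c → e.

c->e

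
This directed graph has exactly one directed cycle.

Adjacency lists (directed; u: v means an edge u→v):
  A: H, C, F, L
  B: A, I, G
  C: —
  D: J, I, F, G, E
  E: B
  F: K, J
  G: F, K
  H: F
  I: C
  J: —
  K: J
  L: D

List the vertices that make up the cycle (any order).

A, B, D, E, L

DFS with gray/black marking from B:
B gray
  A gray
    H gray
      F gray
        K gray
          J gray
          J black
        K black
        F→J: J black — skip
      F black
    H black
    C gray
    C black
    A→F: F black — skip
    L gray
      D gray
        D→J: J black — skip
        I gray
          I→C: C black — skip
        I black
        D→F: F black — skip
        G gray
          G→F: F black — skip
          G→K: K black — skip
        G black
        E gray
          E→B: B is gray → back edge
Back edge closes the cycle B → A → L → D → E → B; its vertices are {A, B, D, E, L}.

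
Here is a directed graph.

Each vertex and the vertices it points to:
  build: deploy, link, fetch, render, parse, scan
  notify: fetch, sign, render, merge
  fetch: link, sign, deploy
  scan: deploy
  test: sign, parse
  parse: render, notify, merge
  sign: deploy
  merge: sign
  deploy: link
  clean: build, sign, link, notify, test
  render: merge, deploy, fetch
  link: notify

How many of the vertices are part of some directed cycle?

7

A vertex is on a directed cycle iff it belongs to a strongly connected component of size ≥ 2 (or has a self-loop).
The vertices on cycles are {link, sign, fetch, merge, deploy, notify, render} — 7 in total.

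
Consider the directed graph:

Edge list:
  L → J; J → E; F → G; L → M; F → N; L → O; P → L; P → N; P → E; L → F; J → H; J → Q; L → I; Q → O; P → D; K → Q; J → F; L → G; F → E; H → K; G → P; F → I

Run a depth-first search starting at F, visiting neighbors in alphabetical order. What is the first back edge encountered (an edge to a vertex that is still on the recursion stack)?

L->F

DFS from F (visiting neighbors in alphabetical order); mark gray on enter, black on exit:
F gray
  E gray
  E black
  G gray
    P gray
      D gray
      D black
      P→E: E black — skip
      L gray
        L→F: F is gray → back edge
First back edge: L → F.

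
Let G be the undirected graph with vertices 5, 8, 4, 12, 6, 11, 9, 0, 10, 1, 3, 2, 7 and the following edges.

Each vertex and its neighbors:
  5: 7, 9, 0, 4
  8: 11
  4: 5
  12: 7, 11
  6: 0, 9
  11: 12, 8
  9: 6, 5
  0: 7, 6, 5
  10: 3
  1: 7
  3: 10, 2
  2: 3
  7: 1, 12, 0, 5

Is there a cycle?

Yes

DFS, tracking each vertex's parent; an edge to a visited non-parent vertex closes a cycle.
Start from 12:
visit 12 (parent –)
  visit 7 (parent 12)
    visit 1 (parent 7)
      1–7: parent, skip
    7–12: parent, skip
    visit 0 (parent 7)
      0–7: parent, skip
      visit 6 (parent 0)
        6–0: parent, skip
        visit 9 (parent 6)
          9–6: parent, skip
          visit 5 (parent 9)
            5–7: 7 visited and ≠ parent → cycle
Cycle: 7 – 0 – 6 – 9 – 5 – 7.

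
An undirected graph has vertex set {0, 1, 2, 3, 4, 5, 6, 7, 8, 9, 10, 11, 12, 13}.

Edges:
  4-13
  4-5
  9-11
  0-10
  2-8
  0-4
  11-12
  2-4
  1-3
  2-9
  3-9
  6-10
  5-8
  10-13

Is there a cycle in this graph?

Yes

DFS, tracking each vertex's parent; an edge to a visited non-parent vertex closes a cycle.
Start from 3:
visit 3 (parent –)
  visit 1 (parent 3)
    1–3: parent, skip
  visit 9 (parent 3)
    visit 2 (parent 9)
      2–9: parent, skip
      visit 4 (parent 2)
        visit 5 (parent 4)
          visit 8 (parent 5)
            8–5: parent, skip
            8–2: 2 visited and ≠ parent → cycle
Cycle: 2 – 4 – 5 – 8 – 2.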